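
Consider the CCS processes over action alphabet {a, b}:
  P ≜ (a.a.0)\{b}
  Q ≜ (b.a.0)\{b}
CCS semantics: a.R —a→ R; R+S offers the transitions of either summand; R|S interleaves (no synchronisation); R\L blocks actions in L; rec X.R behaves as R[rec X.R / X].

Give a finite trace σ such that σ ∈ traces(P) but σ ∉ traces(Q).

a

Reachable graph of P (3 states):
  m0 = (a.a.0)\{b} :: -a-> m1
  m1 = (a.0)\{b} :: -a-> m2
  m2 = 0\{b} :: stopped
Reachable graph of Q (1 states):
  n0 = (b.a.0)\{b} :: stopped
Trace ⟨a⟩ through P, begin at {m0}:
  after a @ step 1: {m1}
  — P admits the full trace.
Trace ⟨a⟩ through Q, begin at {n0}:
  after a @ step 1: ∅ (Q stuck)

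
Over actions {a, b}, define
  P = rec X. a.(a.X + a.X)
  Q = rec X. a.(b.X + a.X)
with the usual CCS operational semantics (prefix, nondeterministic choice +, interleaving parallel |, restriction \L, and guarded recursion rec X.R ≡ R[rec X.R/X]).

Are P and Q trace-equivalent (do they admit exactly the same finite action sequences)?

P's transition system — 2 states:
  s0 = rec X. a.(a.X + a.X) → -a-> s1
  s1 = a.(rec X. a.(a.X + a.X)) + a.(rec X. a.(a.X + a.X)) → -a-> s0
Q's transition system — 2 states:
  t0 = rec X. a.(b.X + a.X) → -a-> t1
  t1 = b.(rec X. a.(b.X + a.X)) + a.(rec X. a.(b.X + a.X)) → -a-> t0, -b-> t0
Trace ⟨ab⟩ through Q, begin at {t0}:
  [1] a ⇒ {t1}
  [2] b ⇒ {t0}
  Q completes σ.
Trace ⟨ab⟩ through P, begin at {s0}:
  [1] a ⇒ {s1}
  [2] b ⇒ no successor for P

traces(P) ≠ traces(Q) — witness ⟨ab⟩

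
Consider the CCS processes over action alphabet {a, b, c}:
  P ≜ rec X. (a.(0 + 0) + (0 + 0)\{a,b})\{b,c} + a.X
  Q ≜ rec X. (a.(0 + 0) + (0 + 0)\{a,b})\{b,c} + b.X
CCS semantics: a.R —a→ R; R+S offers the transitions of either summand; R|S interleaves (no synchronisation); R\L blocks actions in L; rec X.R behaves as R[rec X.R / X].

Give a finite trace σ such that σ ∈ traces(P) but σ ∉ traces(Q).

aa

LTS(P): 2 reachable states
  s0 = rec X. (a.(0 + 0) + (0 + 0)\{a,b})\{b,c} + a.X ⊢ -a-> s0, -a-> s1
  s1 = (0 + 0)\{b,c} ⊢ stopped
LTS(Q): 2 reachable states
  t0 = rec X. (a.(0 + 0) + (0 + 0)\{a,b})\{b,c} + b.X ⊢ -a-> t1, -b-> t0
  t1 = (0 + 0)\{b,c} ⊢ stopped
Run σ = ⟨aa⟩ on P: start {s0}
  after a @ step 1: {s0, s1}
  after a @ step 2: {s0, s1}
  ✓ P
Run σ = ⟨aa⟩ on Q: start {t0}
  after a @ step 1: {t1}
  after a @ step 2: ∅ (Q stuck)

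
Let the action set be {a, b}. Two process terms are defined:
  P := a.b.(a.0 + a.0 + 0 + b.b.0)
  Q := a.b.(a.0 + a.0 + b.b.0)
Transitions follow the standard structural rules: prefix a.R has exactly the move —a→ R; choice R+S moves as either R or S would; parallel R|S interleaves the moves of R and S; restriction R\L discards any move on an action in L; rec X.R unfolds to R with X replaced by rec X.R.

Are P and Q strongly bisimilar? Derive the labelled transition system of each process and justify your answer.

P ~ Q

LTS(P): 5 reachable states
  p0 = a.b.(a.0 + a.0 + 0 + b.b.0) :: -a-> p1
  p1 = b.(a.0 + a.0 + 0 + b.b.0) :: -b-> p2
  p2 = a.0 + a.0 + 0 + b.b.0 :: -a-> p3, -b-> p4
  p3 = 0 :: deadlocked
  p4 = b.0 :: -b-> p3
LTS(Q): 5 reachable states
  q0 = a.b.(a.0 + a.0 + b.b.0) :: -a-> q1
  q1 = b.(a.0 + a.0 + b.b.0) :: -b-> q2
  q2 = a.0 + a.0 + b.b.0 :: -a-> q3, -b-> q4
  q3 = 0 :: deadlocked
  q4 = b.0 :: -b-> q3
Partition-refinement fixed point:
  B0 = {p0, q0}
  B1 = {p1, q1}
  B2 = {p2, q2}
  B3 = {p3, q3}
  B4 = {p4, q4}
p0 ∈ B0, q0 ∈ B0 → same block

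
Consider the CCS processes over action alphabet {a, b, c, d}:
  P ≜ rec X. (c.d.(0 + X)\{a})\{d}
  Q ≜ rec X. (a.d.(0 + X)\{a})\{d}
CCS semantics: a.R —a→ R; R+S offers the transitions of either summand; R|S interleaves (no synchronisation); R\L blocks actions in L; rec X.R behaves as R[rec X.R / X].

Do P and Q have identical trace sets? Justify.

trace-distinct — witness ⟨c⟩

LTS(P): 2 reachable states
  u0 = rec X. (c.d.(0 + X)\{a})\{d} ⊢ ··c··> u1
  u1 = (d.(0 + (rec X. (c.d.(0 + X)\{a})\{d}))\{a})\{d} ⊢ deadlocked
LTS(Q): 2 reachable states
  v0 = rec X. (a.d.(0 + X)\{a})\{d} ⊢ ··a··> v1
  v1 = (d.(0 + (rec X. (a.d.(0 + X)\{a})\{d}))\{a})\{d} ⊢ deadlocked
Trace ⟨c⟩ through P, begin at {u0}:
  step 1 (c): {u1}
  P completes σ.
Trace ⟨c⟩ through Q, begin at {v0}:
  step 1 (c): ∅  — Q cannot continue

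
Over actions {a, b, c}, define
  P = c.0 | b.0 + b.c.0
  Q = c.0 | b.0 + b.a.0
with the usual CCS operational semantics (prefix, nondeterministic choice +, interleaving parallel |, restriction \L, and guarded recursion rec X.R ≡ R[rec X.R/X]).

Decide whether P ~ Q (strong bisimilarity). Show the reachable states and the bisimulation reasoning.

Reachable graph of P (6 states):
  s0 = c.0 | b.0 + b.c.0 → =b=> s1, =b=> s2, =c=> s3
  s1 = c.0 → =c=> s4
  s2 = c.0 | 0 → =c=> s5
  s3 = 0 | b.0 → =b=> s5
  s4 = 0 → deadlocked
  s5 = 0 | 0 → deadlocked
Reachable graph of Q (6 states):
  t0 = c.0 | b.0 + b.a.0 → =b=> t1, =b=> t2, =c=> t3
  t1 = a.0 → =a=> t4
  t2 = c.0 | 0 → =c=> t5
  t3 = 0 | b.0 → =b=> t5
  t4 = 0 → deadlocked
  t5 = 0 | 0 → deadlocked
Partition-refinement fixed point:
  B0 = {s0}
  B1 = {s3, t3}
  B2 = {s4, s5, t4, t5}
  B3 = {s1, s2, t2}
  B4 = {t0}
  B5 = {t1}
s0 ∈ B0, t0 ∈ B4 → different blocks

P ≁ Q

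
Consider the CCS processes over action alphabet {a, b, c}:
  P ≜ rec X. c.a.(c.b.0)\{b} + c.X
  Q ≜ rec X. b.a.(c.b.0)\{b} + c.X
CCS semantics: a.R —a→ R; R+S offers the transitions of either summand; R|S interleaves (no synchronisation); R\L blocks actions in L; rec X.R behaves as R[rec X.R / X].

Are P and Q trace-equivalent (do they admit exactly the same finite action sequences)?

Reachable graph of P (4 states):
  s0 = rec X. c.a.(c.b.0)\{b} + c.X ⊢ ··c··> s0, ··c··> s1
  s1 = a.(c.b.0)\{b} ⊢ ··a··> s2
  s2 = (c.b.0)\{b} ⊢ ··c··> s3
  s3 = (b.0)\{b} ⊢ (no moves)
Reachable graph of Q (4 states):
  t0 = rec X. b.a.(c.b.0)\{b} + c.X ⊢ ··b··> t1, ··c··> t0
  t1 = a.(c.b.0)\{b} ⊢ ··a··> t2
  t2 = (c.b.0)\{b} ⊢ ··c··> t3
  t3 = (b.0)\{b} ⊢ (no moves)
Executing ca from P (initial set {s0}):
  [1] c ⇒ {s0, s1}
  [2] a ⇒ {s2}
  P completes σ.
Executing ca from Q (initial set {t0}):
  [1] c ⇒ {t0}
  [2] a ⇒ ∅ (Q stuck)

trace-distinct — witness ⟨ca⟩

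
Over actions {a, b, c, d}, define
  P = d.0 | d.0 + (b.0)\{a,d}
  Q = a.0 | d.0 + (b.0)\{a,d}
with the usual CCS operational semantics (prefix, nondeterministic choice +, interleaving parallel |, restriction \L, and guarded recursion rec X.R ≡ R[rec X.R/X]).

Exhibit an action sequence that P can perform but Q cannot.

dd

LTS(P): 5 reachable states
  u0 = d.0 | d.0 + (b.0)\{a,d} → —b→ u1, —d→ u2, —d→ u3
  u1 = 0\{a,d} → stopped
  u2 = 0 | d.0 → —d→ u4
  u3 = d.0 | 0 → —d→ u4
  u4 = 0 | 0 → stopped
LTS(Q): 5 reachable states
  v0 = a.0 | d.0 + (b.0)\{a,d} → —a→ v1, —b→ v2, —d→ v3
  v1 = 0 | d.0 → —d→ v4
  v2 = 0\{a,d} → stopped
  v3 = a.0 | 0 → —a→ v4
  v4 = 0 | 0 → stopped
Run σ = ⟨dd⟩ on P: start {u0}
  step 1 (d): {u2, u3}
  step 2 (d): {u4}
  P completes σ.
Run σ = ⟨dd⟩ on Q: start {v0}
  step 1 (d): {v3}
  step 2 (d): no successor for Q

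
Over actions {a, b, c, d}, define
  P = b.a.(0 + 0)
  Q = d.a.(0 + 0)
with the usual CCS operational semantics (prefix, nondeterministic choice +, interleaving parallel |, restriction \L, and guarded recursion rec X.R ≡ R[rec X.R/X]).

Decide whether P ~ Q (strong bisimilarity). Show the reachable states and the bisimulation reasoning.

P ≁ Q

LTS(P): 3 reachable states
  u0 = b.a.(0 + 0) | -b-> u1
  u1 = a.(0 + 0) | -a-> u2
  u2 = 0 + 0 | ∅
LTS(Q): 3 reachable states
  v0 = d.a.(0 + 0) | -d-> v1
  v1 = a.(0 + 0) | -a-> v2
  v2 = 0 + 0 | ∅
Partition-refinement fixed point:
  B0 = {u0}
  B1 = {u1, v1}
  B2 = {u2, v2}
  B3 = {v0}
u0 ∈ B0, v0 ∈ B3 → different blocks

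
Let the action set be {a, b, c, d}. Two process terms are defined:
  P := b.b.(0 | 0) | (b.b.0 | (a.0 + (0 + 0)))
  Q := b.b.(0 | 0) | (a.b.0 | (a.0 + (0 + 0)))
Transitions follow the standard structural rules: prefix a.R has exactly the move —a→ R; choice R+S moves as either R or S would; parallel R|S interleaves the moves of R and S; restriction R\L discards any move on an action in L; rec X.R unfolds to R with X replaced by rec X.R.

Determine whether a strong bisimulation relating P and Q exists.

P's transition system — 18 states:
  s0 = b.b.(0 | 0) | (b.b.0 | (a.0 + (0 + 0))) | ··a··> s1, ··b··> s2, ··b··> s3
  s1 = b.b.(0 | 0) | (b.b.0 | 0) | ··b··> s4, ··b··> s5
  s2 = b.(0 | 0) | (b.b.0 | (a.0 + (0 + 0))) | ··a··> s4, ··b··> s6, ··b··> s7
  s3 = b.b.(0 | 0) | (b.0 | (a.0 + (0 + 0))) | ··a··> s5, ··b··> s7, ··b··> s8
  s4 = b.(0 | 0) | (b.b.0 | 0) | ··b··> s10, ··b··> s9
  s5 = b.b.(0 | 0) | (b.0 | 0) | ··b··> s10, ··b··> s11
  s6 = 0 | 0 | (b.b.0 | (a.0 + (0 + 0))) | ··a··> s9, ··b··> s12
  s7 = b.(0 | 0) | (b.0 | (a.0 + (0 + 0))) | ··a··> s10, ··b··> s12, ··b··> s13
  s8 = b.b.(0 | 0) | (0 | (a.0 + (0 + 0))) | ··a··> s11, ··b··> s13
  s9 = 0 | 0 | (b.b.0 | 0) | ··b··> s14
  s10 = b.(0 | 0) | (b.0 | 0) | ··b··> s14, ··b··> s15
  s11 = b.b.(0 | 0) | (0 | 0) | ··b··> s15
  s12 = 0 | 0 | (b.0 | (a.0 + (0 + 0))) | ··a··> s14, ··b··> s16
  s13 = b.(0 | 0) | (0 | (a.0 + (0 + 0))) | ··a··> s15, ··b··> s16
  s14 = 0 | 0 | (b.0 | 0) | ··b··> s17
  s15 = b.(0 | 0) | (0 | 0) | ··b··> s17
  s16 = 0 | 0 | (0 | (a.0 + (0 + 0))) | ··a··> s17
  s17 = 0 | 0 | (0 | 0) | ·
Q's transition system — 18 states:
  t0 = b.b.(0 | 0) | (a.b.0 | (a.0 + (0 + 0))) | ··a··> t1, ··a··> t2, ··b··> t3
  t1 = b.b.(0 | 0) | (a.b.0 | 0) | ··a··> t4, ··b··> t5
  t2 = b.b.(0 | 0) | (b.0 | (a.0 + (0 + 0))) | ··a··> t4, ··b··> t6, ··b··> t7
  t3 = b.(0 | 0) | (a.b.0 | (a.0 + (0 + 0))) | ··a··> t5, ··a··> t6, ··b··> t8
  t4 = b.b.(0 | 0) | (b.0 | 0) | ··b··> t10, ··b··> t9
  t5 = b.(0 | 0) | (a.b.0 | 0) | ··a··> t9, ··b··> t11
  t6 = b.(0 | 0) | (b.0 | (a.0 + (0 + 0))) | ··a··> t9, ··b··> t12, ··b··> t13
  t7 = b.b.(0 | 0) | (0 | (a.0 + (0 + 0))) | ··a··> t10, ··b··> t13
  t8 = 0 | 0 | (a.b.0 | (a.0 + (0 + 0))) | ··a··> t11, ··a··> t12
  t9 = b.(0 | 0) | (b.0 | 0) | ··b··> t14, ··b··> t15
  t10 = b.b.(0 | 0) | (0 | 0) | ··b··> t15
  t11 = 0 | 0 | (a.b.0 | 0) | ··a··> t14
  t12 = 0 | 0 | (b.0 | (a.0 + (0 + 0))) | ··a··> t14, ··b··> t16
  t13 = b.(0 | 0) | (0 | (a.0 + (0 + 0))) | ··a··> t15, ··b··> t16
  t14 = 0 | 0 | (b.0 | 0) | ··b··> t17
  t15 = b.(0 | 0) | (0 | 0) | ··b··> t17
  t16 = 0 | 0 | (0 | (a.0 + (0 + 0))) | ··a··> t17
  t17 = 0 | 0 | (0 | 0) | ·
Partition-refinement fixed point:
  B0 = {s0}
  B1 = {s2, s3, t2}
  B2 = {s4, s5, t4}
  B3 = {s10, s11, s9, t10, t9}
  B4 = {s14, s15, t14, t15}
  B5 = {s17, t17}
  B6 = {s6, s7, s8, t6, t7}
  B7 = {s12, s13, t12, t13}
  B8 = {s16, t16}
  B9 = {s1}
  B10 = {t0}
  B11 = {t1}
  B12 = {t5}
  B13 = {t11}
  B14 = {t3}
  B15 = {t8}
s0 ∈ B0, t0 ∈ B10 → different blocks

P ≁ Q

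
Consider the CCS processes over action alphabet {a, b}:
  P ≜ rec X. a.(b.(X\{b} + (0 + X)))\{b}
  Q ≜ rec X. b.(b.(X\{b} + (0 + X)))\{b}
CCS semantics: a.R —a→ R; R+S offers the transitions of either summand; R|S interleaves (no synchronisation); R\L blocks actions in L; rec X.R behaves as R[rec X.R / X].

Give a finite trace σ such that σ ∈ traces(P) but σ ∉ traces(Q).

P's transition system — 2 states:
  s0 = rec X. a.(b.(X\{b} + (0 + X)))\{b} ⊢ -a-> s1
  s1 = (b.((rec X. a.(b.(X\{b} + (0 + X)))\{b})\{b} + (0 + (rec X. a.(b.(X\{b} + (0 + X)))\{b}))))\{b} ⊢ stopped
Q's transition system — 2 states:
  t0 = rec X. b.(b.(X\{b} + (0 + X)))\{b} ⊢ -b-> t1
  t1 = (b.((rec X. b.(b.(X\{b} + (0 + X)))\{b})\{b} + (0 + (rec X. b.(b.(X\{b} + (0 + X)))\{b}))))\{b} ⊢ stopped
Trace ⟨a⟩ through P, begin at {s0}:
  after a @ step 1: {s1}
  — P admits the full trace.
Trace ⟨a⟩ through Q, begin at {t0}:
  after a @ step 1: ∅ (Q stuck)

a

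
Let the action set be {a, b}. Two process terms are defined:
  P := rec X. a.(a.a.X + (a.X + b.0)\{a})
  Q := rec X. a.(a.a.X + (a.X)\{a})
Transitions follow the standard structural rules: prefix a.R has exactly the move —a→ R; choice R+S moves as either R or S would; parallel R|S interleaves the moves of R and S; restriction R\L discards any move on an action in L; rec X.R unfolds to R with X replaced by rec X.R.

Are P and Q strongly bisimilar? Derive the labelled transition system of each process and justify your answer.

P's transition system — 4 states:
  u0 = rec X. a.(a.a.X + (a.X + b.0)\{a}) :: --a--▸ u1
  u1 = a.a.(rec X. a.(a.a.X + (a.X + b.0)\{a})) + (a.(rec X. a.(a.a.X + (a.X + b.0)\{a})) + b.0)\{a} :: --a--▸ u2, --b--▸ u3
  u2 = a.(rec X. a.(a.a.X + (a.X + b.0)\{a})) :: --a--▸ u0
  u3 = 0\{a} :: ∅
Q's transition system — 3 states:
  v0 = rec X. a.(a.a.X + (a.X)\{a}) :: --a--▸ v1
  v1 = a.a.(rec X. a.(a.a.X + (a.X)\{a})) + (a.(rec X. a.(a.a.X + (a.X)\{a})))\{a} :: --a--▸ v2
  v2 = a.(rec X. a.(a.a.X + (a.X)\{a})) :: --a--▸ v0
Partition-refinement fixed point:
  B0 = {u0}
  B1 = {u1}
  B2 = {u2}
  B3 = {u3}
  B4 = {v0, v1, v2}
u0 ∈ B0, v0 ∈ B4 → different blocks

NO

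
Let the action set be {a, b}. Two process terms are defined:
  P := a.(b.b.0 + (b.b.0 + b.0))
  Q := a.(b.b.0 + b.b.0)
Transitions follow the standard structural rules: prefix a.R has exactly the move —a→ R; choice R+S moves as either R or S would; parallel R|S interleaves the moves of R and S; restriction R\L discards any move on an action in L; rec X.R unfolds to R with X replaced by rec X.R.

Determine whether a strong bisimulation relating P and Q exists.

Reachable graph of P (4 states):
  s0 = a.(b.b.0 + (b.b.0 + b.0)) | =a=> s1
  s1 = b.b.0 + (b.b.0 + b.0) | =b=> s2, =b=> s3
  s2 = 0 | ·
  s3 = b.0 | =b=> s2
Reachable graph of Q (4 states):
  t0 = a.(b.b.0 + b.b.0) | =a=> t1
  t1 = b.b.0 + b.b.0 | =b=> t2
  t2 = b.0 | =b=> t3
  t3 = 0 | ·
Partition-refinement fixed point:
  B0 = {s0}
  B1 = {s1}
  B2 = {s3, t2}
  B3 = {s2, t3}
  B4 = {t0}
  B5 = {t1}
s0 ∈ B0, t0 ∈ B4 → different blocks

not bisimilar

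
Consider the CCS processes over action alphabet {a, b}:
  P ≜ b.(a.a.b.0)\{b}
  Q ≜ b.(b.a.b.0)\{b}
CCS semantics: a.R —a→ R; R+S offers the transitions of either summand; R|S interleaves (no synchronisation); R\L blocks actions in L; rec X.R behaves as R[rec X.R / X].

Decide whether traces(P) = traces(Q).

P's transition system — 4 states:
  p0 = b.(a.a.b.0)\{b} → -b-> p1
  p1 = (a.a.b.0)\{b} → -a-> p2
  p2 = (a.b.0)\{b} → -a-> p3
  p3 = (b.0)\{b} → ·
Q's transition system — 2 states:
  q0 = b.(b.a.b.0)\{b} → -b-> q1
  q1 = (b.a.b.0)\{b} → ·
Trace ⟨ba⟩ through P, begin at {p0}:
  [1] b ⇒ {p1}
  [2] a ⇒ {p2}
  P completes σ.
Trace ⟨ba⟩ through Q, begin at {q0}:
  [1] b ⇒ {q1}
  [2] a ⇒ no successor for Q

trace-distinct — witness ⟨ba⟩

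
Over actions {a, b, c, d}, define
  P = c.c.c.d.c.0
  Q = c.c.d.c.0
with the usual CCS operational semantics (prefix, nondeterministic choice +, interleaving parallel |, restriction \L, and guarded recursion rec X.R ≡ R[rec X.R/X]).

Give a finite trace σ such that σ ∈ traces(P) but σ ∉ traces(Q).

ccc

LTS(P): 6 reachable states
  p0 = c.c.c.d.c.0 has moves --c--▸ p1
  p1 = c.c.d.c.0 has moves --c--▸ p2
  p2 = c.d.c.0 has moves --c--▸ p3
  p3 = d.c.0 has moves --d--▸ p4
  p4 = c.0 has moves --c--▸ p5
  p5 = 0 has moves ·
LTS(Q): 5 reachable states
  q0 = c.c.d.c.0 has moves --c--▸ q1
  q1 = c.d.c.0 has moves --c--▸ q2
  q2 = d.c.0 has moves --d--▸ q3
  q3 = c.0 has moves --c--▸ q4
  q4 = 0 has moves ·
Executing ccc from P (initial set {p0}):
  step 1 (c): {p1}
  step 2 (c): {p2}
  step 3 (c): {p3}
  — P admits the full trace.
Executing ccc from Q (initial set {q0}):
  step 1 (c): {q1}
  step 2 (c): {q2}
  step 3 (c): ∅ (Q stuck)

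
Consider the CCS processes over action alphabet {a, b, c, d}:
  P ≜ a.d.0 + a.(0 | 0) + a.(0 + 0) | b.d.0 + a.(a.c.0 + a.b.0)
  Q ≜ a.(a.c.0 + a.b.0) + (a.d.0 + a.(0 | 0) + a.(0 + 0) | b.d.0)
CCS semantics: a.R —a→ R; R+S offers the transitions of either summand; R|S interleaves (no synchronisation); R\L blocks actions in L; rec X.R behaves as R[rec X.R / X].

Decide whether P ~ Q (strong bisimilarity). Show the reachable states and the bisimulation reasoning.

Reachable graph of P (12 states):
  u0 = a.d.0 + a.(0 | 0) + a.(0 + 0) | b.d.0 + a.(a.c.0 + a.b.0) :: ··a··> u1, ··a··> u2, ··a··> u3, ··a··> u4, ··b··> u5
  u1 = (0 + 0) | b.d.0 :: ··b··> u6
  u2 = 0 | 0 :: (no moves)
  u3 = a.c.0 + a.b.0 :: ··a··> u7, ··a··> u8
  u4 = d.0 :: ··d··> u9
  u5 = a.(0 + 0) | d.0 :: ··a··> u6, ··d··> u10
  u6 = (0 + 0) | d.0 :: ··d··> u11
  u7 = b.0 :: ··b··> u9
  u8 = c.0 :: ··c··> u9
  u9 = 0 :: (no moves)
  u10 = a.(0 + 0) | 0 :: ··a··> u11
  u11 = (0 + 0) | 0 :: (no moves)
Reachable graph of Q (12 states):
  v0 = a.(a.c.0 + a.b.0) + (a.d.0 + a.(0 | 0) + a.(0 + 0) | b.d.0) :: ··a··> v1, ··a··> v2, ··a··> v3, ··a··> v4, ··b··> v5
  v1 = (0 + 0) | b.d.0 :: ··b··> v6
  v2 = 0 | 0 :: (no moves)
  v3 = a.c.0 + a.b.0 :: ··a··> v7, ··a··> v8
  v4 = d.0 :: ··d··> v9
  v5 = a.(0 + 0) | d.0 :: ··a··> v6, ··d··> v10
  v6 = (0 + 0) | d.0 :: ··d··> v11
  v7 = b.0 :: ··b··> v9
  v8 = c.0 :: ··c··> v9
  v9 = 0 :: (no moves)
  v10 = a.(0 + 0) | 0 :: ··a··> v11
  v11 = (0 + 0) | 0 :: (no moves)
Partition-refinement fixed point:
  B0 = {u0, v0}
  B1 = {u3, v3}
  B2 = {u7, v7}
  B3 = {u11, u2, u9, v11, v2, v9}
  B4 = {u8, v8}
  B5 = {u4, u6, v4, v6}
  B6 = {u1, v1}
  B7 = {u5, v5}
  B8 = {u10, v10}
u0 ∈ B0, v0 ∈ B0 → same block

YES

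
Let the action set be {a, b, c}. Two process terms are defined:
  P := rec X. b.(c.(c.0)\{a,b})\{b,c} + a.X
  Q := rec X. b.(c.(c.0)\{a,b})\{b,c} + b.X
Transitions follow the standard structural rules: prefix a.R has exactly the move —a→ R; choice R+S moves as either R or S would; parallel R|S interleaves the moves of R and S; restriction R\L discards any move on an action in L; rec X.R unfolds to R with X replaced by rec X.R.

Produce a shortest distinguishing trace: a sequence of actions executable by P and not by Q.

a

Reachable graph of P (2 states):
  m0 = rec X. b.(c.(c.0)\{a,b})\{b,c} + a.X has moves =a=> m0, =b=> m1
  m1 = (c.(c.0)\{a,b})\{b,c} has moves ∅
Reachable graph of Q (2 states):
  n0 = rec X. b.(c.(c.0)\{a,b})\{b,c} + b.X has moves =b=> n0, =b=> n1
  n1 = (c.(c.0)\{a,b})\{b,c} has moves ∅
Executing a from P (initial set {m0}):
  after a @ step 1: {m0}
  P completes σ.
Executing a from Q (initial set {n0}):
  after a @ step 1: ∅  — Q cannot continue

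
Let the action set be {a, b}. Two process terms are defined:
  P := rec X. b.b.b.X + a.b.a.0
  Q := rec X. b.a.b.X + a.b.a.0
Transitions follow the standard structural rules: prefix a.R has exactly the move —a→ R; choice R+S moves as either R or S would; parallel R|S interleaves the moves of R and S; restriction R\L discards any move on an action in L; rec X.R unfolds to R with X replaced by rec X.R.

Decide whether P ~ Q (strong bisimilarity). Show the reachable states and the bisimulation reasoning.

P's transition system — 6 states:
  s0 = rec X. b.b.b.X + a.b.a.0 → =a=> s1, =b=> s2
  s1 = b.a.0 → =b=> s3
  s2 = b.b.(rec X. b.b.b.X + a.b.a.0) → =b=> s4
  s3 = a.0 → =a=> s5
  s4 = b.(rec X. b.b.b.X + a.b.a.0) → =b=> s0
  s5 = 0 → (no moves)
Q's transition system — 6 states:
  t0 = rec X. b.a.b.X + a.b.a.0 → =a=> t1, =b=> t2
  t1 = b.a.0 → =b=> t3
  t2 = a.b.(rec X. b.a.b.X + a.b.a.0) → =a=> t4
  t3 = a.0 → =a=> t5
  t4 = b.(rec X. b.a.b.X + a.b.a.0) → =b=> t0
  t5 = 0 → (no moves)
Coarsest stable partition (strong bisimilarity classes):
  B0 = {s0}
  B1 = {s2}
  B2 = {s4}
  B3 = {s1, t1}
  B4 = {s3, t3}
  B5 = {s5, t5}
  B6 = {t0}
  B7 = {t2}
  B8 = {t4}
s0 ∈ B0, t0 ∈ B6 → different blocks

not bisimilar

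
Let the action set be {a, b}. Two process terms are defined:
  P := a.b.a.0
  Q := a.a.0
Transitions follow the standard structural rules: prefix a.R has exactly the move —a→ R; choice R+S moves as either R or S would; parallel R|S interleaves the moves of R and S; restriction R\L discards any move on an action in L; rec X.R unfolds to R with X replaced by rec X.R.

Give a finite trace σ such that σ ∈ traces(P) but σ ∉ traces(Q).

LTS(P): 4 reachable states
  m0 = a.b.a.0 ⊢ —a→ m1
  m1 = b.a.0 ⊢ —b→ m2
  m2 = a.0 ⊢ —a→ m3
  m3 = 0 ⊢ (no moves)
LTS(Q): 3 reachable states
  n0 = a.a.0 ⊢ —a→ n1
  n1 = a.0 ⊢ —a→ n2
  n2 = 0 ⊢ (no moves)
Executing ab from P (initial set {m0}):
  step 1 (a): {m1}
  step 2 (b): {m2}
  P completes σ.
Executing ab from Q (initial set {n0}):
  step 1 (a): {n1}
  step 2 (b): no successor for Q

ab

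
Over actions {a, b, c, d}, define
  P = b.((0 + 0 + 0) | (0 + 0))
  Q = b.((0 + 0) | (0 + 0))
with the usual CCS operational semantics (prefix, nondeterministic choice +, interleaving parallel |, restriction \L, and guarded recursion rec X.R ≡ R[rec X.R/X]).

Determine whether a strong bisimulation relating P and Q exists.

bisimilar

Reachable graph of P (2 states):
  s0 = b.((0 + 0 + 0) | (0 + 0)) ⊢ =b=> s1
  s1 = (0 + 0 + 0) | (0 + 0) ⊢ (no moves)
Reachable graph of Q (2 states):
  t0 = b.((0 + 0) | (0 + 0)) ⊢ =b=> t1
  t1 = (0 + 0) | (0 + 0) ⊢ (no moves)
Bisimilarity quotient blocks:
  B0 = {s0, t0}
  B1 = {s1, t1}
s0 ∈ B0, t0 ∈ B0 → same block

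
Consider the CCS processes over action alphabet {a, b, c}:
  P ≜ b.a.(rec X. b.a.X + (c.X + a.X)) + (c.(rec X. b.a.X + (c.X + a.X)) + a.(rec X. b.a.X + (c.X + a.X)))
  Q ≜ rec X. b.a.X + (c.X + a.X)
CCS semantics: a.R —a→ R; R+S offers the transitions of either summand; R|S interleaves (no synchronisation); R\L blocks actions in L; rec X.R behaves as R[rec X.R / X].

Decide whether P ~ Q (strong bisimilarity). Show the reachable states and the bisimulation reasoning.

YES

P's transition system — 3 states:
  s0 = b.a.(rec X. b.a.X + (c.X + a.X)) + (c.(rec X. b.a.X + (c.X + a.X)) + a.(rec X. b.a.X + (c.X + a.X))) has moves ··a··> s1, ··b··> s2, ··c··> s1
  s1 = rec X. b.a.X + (c.X + a.X) has moves ··a··> s1, ··b··> s2, ··c··> s1
  s2 = a.(rec X. b.a.X + (c.X + a.X)) has moves ··a··> s1
Q's transition system — 2 states:
  t0 = rec X. b.a.X + (c.X + a.X) has moves ··a··> t0, ··b··> t1, ··c··> t0
  t1 = a.(rec X. b.a.X + (c.X + a.X)) has moves ··a··> t0
Coarsest stable partition (strong bisimilarity classes):
  B0 = {s0, s1, t0}
  B1 = {s2, t1}
s0 ∈ B0, t0 ∈ B0 → same block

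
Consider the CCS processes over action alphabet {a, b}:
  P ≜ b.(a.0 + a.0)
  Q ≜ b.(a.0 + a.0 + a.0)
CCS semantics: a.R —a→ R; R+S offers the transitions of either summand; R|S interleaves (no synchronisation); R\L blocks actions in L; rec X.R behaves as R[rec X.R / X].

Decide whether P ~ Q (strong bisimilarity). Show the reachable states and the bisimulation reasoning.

P ~ Q

P's transition system — 3 states:
  u0 = b.(a.0 + a.0) → —b→ u1
  u1 = a.0 + a.0 → —a→ u2
  u2 = 0 → ·
Q's transition system — 3 states:
  v0 = b.(a.0 + a.0 + a.0) → —b→ v1
  v1 = a.0 + a.0 + a.0 → —a→ v2
  v2 = 0 → ·
Partition-refinement fixed point:
  B0 = {u0, v0}
  B1 = {u1, v1}
  B2 = {u2, v2}
u0 ∈ B0, v0 ∈ B0 → same block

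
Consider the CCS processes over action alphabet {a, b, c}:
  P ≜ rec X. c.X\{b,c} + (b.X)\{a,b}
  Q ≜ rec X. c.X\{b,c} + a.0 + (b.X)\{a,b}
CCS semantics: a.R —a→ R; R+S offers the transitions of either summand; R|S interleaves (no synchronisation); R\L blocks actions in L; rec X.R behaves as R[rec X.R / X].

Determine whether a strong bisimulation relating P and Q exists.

NO

Reachable graph of P (2 states):
  m0 = rec X. c.X\{b,c} + (b.X)\{a,b} | --c--▸ m1
  m1 = (rec X. c.X\{b,c} + (b.X)\{a,b})\{b,c} | stopped
Reachable graph of Q (4 states):
  n0 = rec X. c.X\{b,c} + a.0 + (b.X)\{a,b} | --a--▸ n1, --c--▸ n2
  n1 = 0 | stopped
  n2 = (rec X. c.X\{b,c} + a.0 + (b.X)\{a,b})\{b,c} | --a--▸ n3
  n3 = 0\{b,c} | stopped
Bisimilarity quotient blocks:
  B0 = {m0}
  B1 = {m1, n1, n3}
  B2 = {n0}
  B3 = {n2}
m0 ∈ B0, n0 ∈ B2 → different blocks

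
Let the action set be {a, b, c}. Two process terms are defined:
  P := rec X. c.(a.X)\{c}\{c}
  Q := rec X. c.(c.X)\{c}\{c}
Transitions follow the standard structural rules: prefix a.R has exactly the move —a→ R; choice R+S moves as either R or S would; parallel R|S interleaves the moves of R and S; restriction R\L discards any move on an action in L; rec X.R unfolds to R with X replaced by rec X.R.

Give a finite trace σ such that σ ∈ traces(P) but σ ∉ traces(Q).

ca

Reachable graph of P (3 states):
  m0 = rec X. c.(a.X)\{c}\{c} → -c-> m1
  m1 = (a.(rec X. c.(a.X)\{c}\{c}))\{c}\{c} → -a-> m2
  m2 = (rec X. c.(a.X)\{c}\{c})\{c}\{c} → stopped
Reachable graph of Q (2 states):
  n0 = rec X. c.(c.X)\{c}\{c} → -c-> n1
  n1 = (c.(rec X. c.(c.X)\{c}\{c}))\{c}\{c} → stopped
Executing ca from P (initial set {m0}):
  [1] c ⇒ {m1}
  [2] a ⇒ {m2}
  — P admits the full trace.
Executing ca from Q (initial set {n0}):
  [1] c ⇒ {n1}
  [2] a ⇒ no successor for Q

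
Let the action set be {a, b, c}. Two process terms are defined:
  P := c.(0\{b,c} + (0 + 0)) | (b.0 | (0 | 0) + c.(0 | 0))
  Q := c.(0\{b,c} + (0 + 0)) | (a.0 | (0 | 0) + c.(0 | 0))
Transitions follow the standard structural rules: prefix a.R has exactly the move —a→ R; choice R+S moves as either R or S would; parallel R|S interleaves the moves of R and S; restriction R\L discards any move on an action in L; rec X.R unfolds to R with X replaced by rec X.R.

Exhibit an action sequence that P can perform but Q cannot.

Reachable graph of P (6 states):
  u0 = c.(0\{b,c} + (0 + 0)) | (b.0 | (0 | 0) + c.(0 | 0)) ⊢ =b=> u1, =c=> u2, =c=> u3
  u1 = c.(0\{b,c} + (0 + 0)) | (0 | (0 | 0)) ⊢ =c=> u4
  u2 = (0\{b,c} + (0 + 0)) | (b.0 | (0 | 0) + c.(0 | 0)) ⊢ =b=> u4, =c=> u5
  u3 = c.(0\{b,c} + (0 + 0)) | (0 | 0) ⊢ =c=> u5
  u4 = (0\{b,c} + (0 + 0)) | (0 | (0 | 0)) ⊢ (no moves)
  u5 = (0\{b,c} + (0 + 0)) | (0 | 0) ⊢ (no moves)
Reachable graph of Q (6 states):
  v0 = c.(0\{b,c} + (0 + 0)) | (a.0 | (0 | 0) + c.(0 | 0)) ⊢ =a=> v1, =c=> v2, =c=> v3
  v1 = c.(0\{b,c} + (0 + 0)) | (0 | (0 | 0)) ⊢ =c=> v4
  v2 = (0\{b,c} + (0 + 0)) | (a.0 | (0 | 0) + c.(0 | 0)) ⊢ =a=> v4, =c=> v5
  v3 = c.(0\{b,c} + (0 + 0)) | (0 | 0) ⊢ =c=> v5
  v4 = (0\{b,c} + (0 + 0)) | (0 | (0 | 0)) ⊢ (no moves)
  v5 = (0\{b,c} + (0 + 0)) | (0 | 0) ⊢ (no moves)
Executing b from P (initial set {u0}):
  [1] b ⇒ {u1}
  — P admits the full trace.
Executing b from Q (initial set {v0}):
  [1] b ⇒ no successor for Q

b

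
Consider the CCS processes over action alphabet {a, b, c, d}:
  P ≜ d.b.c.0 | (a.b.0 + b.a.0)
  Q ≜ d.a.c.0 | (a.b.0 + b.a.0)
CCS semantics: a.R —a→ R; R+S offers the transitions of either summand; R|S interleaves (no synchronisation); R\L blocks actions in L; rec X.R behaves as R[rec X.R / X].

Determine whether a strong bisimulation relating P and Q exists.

Reachable graph of P (16 states):
  s0 = d.b.c.0 | (a.b.0 + b.a.0) :: ··a··> s1, ··b··> s2, ··d··> s3
  s1 = d.b.c.0 | b.0 :: ··b··> s4, ··d··> s5
  s2 = d.b.c.0 | a.0 :: ··a··> s4, ··d··> s6
  s3 = b.c.0 | (a.b.0 + b.a.0) :: ··a··> s5, ··b··> s6, ··b··> s7
  s4 = d.b.c.0 | 0 :: ··d··> s8
  s5 = b.c.0 | b.0 :: ··b··> s8, ··b··> s9
  s6 = b.c.0 | a.0 :: ··a··> s8, ··b··> s10
  s7 = c.0 | (a.b.0 + b.a.0) :: ··a··> s9, ··b··> s10, ··c··> s11
  s8 = b.c.0 | 0 :: ··b··> s12
  s9 = c.0 | b.0 :: ··b··> s12, ··c··> s13
  s10 = c.0 | a.0 :: ··a··> s12, ··c··> s14
  s11 = 0 | (a.b.0 + b.a.0) :: ··a··> s13, ··b··> s14
  s12 = c.0 | 0 :: ··c··> s15
  s13 = 0 | b.0 :: ··b··> s15
  s14 = 0 | a.0 :: ··a··> s15
  s15 = 0 | 0 :: ∅
Reachable graph of Q (16 states):
  t0 = d.a.c.0 | (a.b.0 + b.a.0) :: ··a··> t1, ··b··> t2, ··d··> t3
  t1 = d.a.c.0 | b.0 :: ··b··> t4, ··d··> t5
  t2 = d.a.c.0 | a.0 :: ··a··> t4, ··d··> t6
  t3 = a.c.0 | (a.b.0 + b.a.0) :: ··a··> t5, ··a··> t7, ··b··> t6
  t4 = d.a.c.0 | 0 :: ··d··> t8
  t5 = a.c.0 | b.0 :: ··a··> t9, ··b··> t8
  t6 = a.c.0 | a.0 :: ··a··> t10, ··a··> t8
  t7 = c.0 | (a.b.0 + b.a.0) :: ··a··> t9, ··b··> t10, ··c··> t11
  t8 = a.c.0 | 0 :: ··a··> t12
  t9 = c.0 | b.0 :: ··b··> t12, ··c··> t13
  t10 = c.0 | a.0 :: ··a··> t12, ··c··> t14
  t11 = 0 | (a.b.0 + b.a.0) :: ··a··> t13, ··b··> t14
  t12 = c.0 | 0 :: ··c··> t15
  t13 = 0 | b.0 :: ··b··> t15
  t14 = 0 | a.0 :: ··a··> t15
  t15 = 0 | 0 :: ∅
Partition-refinement fixed point:
  B0 = {s0}
  B1 = {s2}
  B2 = {s4}
  B3 = {s8}
  B4 = {s12, t12}
  B5 = {s15, t15}
  B6 = {s6}
  B7 = {s10, t10}
  B8 = {s14, t14}
  B9 = {s3}
  B10 = {s5}
  B11 = {s9, t9}
  B12 = {s13, t13}
  B13 = {s7, t7}
  B14 = {s11, t11}
  B15 = {s1}
  B16 = {t0}
  B17 = {t3}
  B18 = {t5}
  B19 = {t8}
  B20 = {t6}
  B21 = {t2}
  B22 = {t4}
  B23 = {t1}
s0 ∈ B0, t0 ∈ B16 → different blocks

NO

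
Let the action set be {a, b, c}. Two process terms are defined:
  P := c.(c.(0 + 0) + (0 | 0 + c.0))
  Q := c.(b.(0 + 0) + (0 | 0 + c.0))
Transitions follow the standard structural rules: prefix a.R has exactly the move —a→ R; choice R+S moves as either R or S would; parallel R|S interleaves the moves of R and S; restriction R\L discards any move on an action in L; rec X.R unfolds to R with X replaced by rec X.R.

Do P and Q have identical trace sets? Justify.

LTS(P): 4 reachable states
  p0 = c.(c.(0 + 0) + (0 | 0 + c.0)) → --c--▸ p1
  p1 = c.(0 + 0) + (0 | 0 + c.0) → --c--▸ p2, --c--▸ p3
  p2 = 0 → ·
  p3 = 0 + 0 → ·
LTS(Q): 4 reachable states
  q0 = c.(b.(0 + 0) + (0 | 0 + c.0)) → --c--▸ q1
  q1 = b.(0 + 0) + (0 | 0 + c.0) → --b--▸ q2, --c--▸ q3
  q2 = 0 + 0 → ·
  q3 = 0 → ·
Run σ = ⟨cb⟩ on Q: start {q0}
  step 1 (c): {q1}
  step 2 (b): {q2}
  Q completes σ.
Run σ = ⟨cb⟩ on P: start {p0}
  step 1 (c): {p1}
  step 2 (b): no successor for P

NO — witness ⟨cb⟩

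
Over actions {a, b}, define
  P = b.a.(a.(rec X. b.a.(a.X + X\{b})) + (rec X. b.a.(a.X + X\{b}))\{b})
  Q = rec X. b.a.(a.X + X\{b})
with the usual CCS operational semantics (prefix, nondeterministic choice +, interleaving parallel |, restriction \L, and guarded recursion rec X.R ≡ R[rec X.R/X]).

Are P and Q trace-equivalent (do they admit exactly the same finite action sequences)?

traces(P) = traces(Q)

LTS(P): 4 reachable states
  m0 = b.a.(a.(rec X. b.a.(a.X + X\{b})) + (rec X. b.a.(a.X + X\{b}))\{b}) has moves —b→ m1
  m1 = a.(a.(rec X. b.a.(a.X + X\{b})) + (rec X. b.a.(a.X + X\{b}))\{b}) has moves —a→ m2
  m2 = a.(rec X. b.a.(a.X + X\{b})) + (rec X. b.a.(a.X + X\{b}))\{b} has moves —a→ m3
  m3 = rec X. b.a.(a.X + X\{b}) has moves —b→ m1
LTS(Q): 3 reachable states
  n0 = rec X. b.a.(a.X + X\{b}) has moves —b→ n1
  n1 = a.(a.(rec X. b.a.(a.X + X\{b})) + (rec X. b.a.(a.X + X\{b}))\{b}) has moves —a→ n2
  n2 = a.(rec X. b.a.(a.X + X\{b})) + (rec X. b.a.(a.X + X\{b}))\{b} has moves —a→ n0
Coarsest stable partition (strong bisimilarity classes):
  B0 = {m0, m3, n0}
  B1 = {m1, n1}
  B2 = {m2, n2}
m0 ∈ B0, n0 ∈ B0 → same block
Bisimilar ⇒ trace-equivalent.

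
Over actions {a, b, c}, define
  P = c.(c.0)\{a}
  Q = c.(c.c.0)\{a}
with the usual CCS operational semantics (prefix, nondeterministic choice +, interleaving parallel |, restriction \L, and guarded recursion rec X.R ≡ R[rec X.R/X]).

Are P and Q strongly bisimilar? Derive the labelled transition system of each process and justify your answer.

Reachable graph of P (3 states):
  m0 = c.(c.0)\{a} :: —c→ m1
  m1 = (c.0)\{a} :: —c→ m2
  m2 = 0\{a} :: stopped
Reachable graph of Q (4 states):
  n0 = c.(c.c.0)\{a} :: —c→ n1
  n1 = (c.c.0)\{a} :: —c→ n2
  n2 = (c.0)\{a} :: —c→ n3
  n3 = 0\{a} :: stopped
Bisimilarity quotient blocks:
  B0 = {m0, n1}
  B1 = {m1, n2}
  B2 = {m2, n3}
  B3 = {n0}
m0 ∈ B0, n0 ∈ B3 → different blocks

not bisimilar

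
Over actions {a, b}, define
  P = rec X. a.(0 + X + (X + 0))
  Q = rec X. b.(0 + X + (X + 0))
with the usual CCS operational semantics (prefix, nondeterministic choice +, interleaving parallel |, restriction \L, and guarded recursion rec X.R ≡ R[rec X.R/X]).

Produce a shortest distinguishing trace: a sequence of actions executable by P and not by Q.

Reachable graph of P (2 states):
  p0 = rec X. a.(0 + X + (X + 0)) | ··a··> p1
  p1 = 0 + (rec X. a.(0 + X + (X + 0))) + ((rec X. a.(0 + X + (X + 0))) + 0) | ··a··> p1
Reachable graph of Q (2 states):
  q0 = rec X. b.(0 + X + (X + 0)) | ··b··> q1
  q1 = 0 + (rec X. b.(0 + X + (X + 0))) + ((rec X. b.(0 + X + (X + 0))) + 0) | ··b··> q1
Run σ = ⟨a⟩ on P: start {p0}
  after a @ step 1: {p1}
  ✓ P
Run σ = ⟨a⟩ on Q: start {q0}
  after a @ step 1: no successor for Q

a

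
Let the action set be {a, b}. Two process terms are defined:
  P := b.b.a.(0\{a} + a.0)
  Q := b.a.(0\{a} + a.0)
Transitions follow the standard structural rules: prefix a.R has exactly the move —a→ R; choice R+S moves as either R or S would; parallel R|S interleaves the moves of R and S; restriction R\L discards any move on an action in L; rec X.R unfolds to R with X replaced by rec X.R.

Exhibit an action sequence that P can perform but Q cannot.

P's transition system — 5 states:
  u0 = b.b.a.(0\{a} + a.0) has moves =b=> u1
  u1 = b.a.(0\{a} + a.0) has moves =b=> u2
  u2 = a.(0\{a} + a.0) has moves =a=> u3
  u3 = 0\{a} + a.0 has moves =a=> u4
  u4 = 0 has moves ∅
Q's transition system — 4 states:
  v0 = b.a.(0\{a} + a.0) has moves =b=> v1
  v1 = a.(0\{a} + a.0) has moves =a=> v2
  v2 = 0\{a} + a.0 has moves =a=> v3
  v3 = 0 has moves ∅
Run σ = ⟨bb⟩ on P: start {u0}
  [1] b ⇒ {u1}
  [2] b ⇒ {u2}
  — P admits the full trace.
Run σ = ⟨bb⟩ on Q: start {v0}
  [1] b ⇒ {v1}
  [2] b ⇒ ∅  — Q cannot continue

bb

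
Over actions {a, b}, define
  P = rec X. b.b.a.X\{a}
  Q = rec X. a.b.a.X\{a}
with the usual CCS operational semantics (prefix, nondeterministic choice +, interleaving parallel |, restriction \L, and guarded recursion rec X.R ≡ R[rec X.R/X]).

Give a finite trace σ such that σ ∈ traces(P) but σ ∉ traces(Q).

LTS(P): 6 reachable states
  u0 = rec X. b.b.a.X\{a} has moves --b--▸ u1
  u1 = b.a.(rec X. b.b.a.X\{a})\{a} has moves --b--▸ u2
  u2 = a.(rec X. b.b.a.X\{a})\{a} has moves --a--▸ u3
  u3 = (rec X. b.b.a.X\{a})\{a} has moves --b--▸ u4
  u4 = (b.a.(rec X. b.b.a.X\{a})\{a})\{a} has moves --b--▸ u5
  u5 = (a.(rec X. b.b.a.X\{a})\{a})\{a} has moves stopped
LTS(Q): 4 reachable states
  v0 = rec X. a.b.a.X\{a} has moves --a--▸ v1
  v1 = b.a.(rec X. a.b.a.X\{a})\{a} has moves --b--▸ v2
  v2 = a.(rec X. a.b.a.X\{a})\{a} has moves --a--▸ v3
  v3 = (rec X. a.b.a.X\{a})\{a} has moves stopped
Trace ⟨b⟩ through P, begin at {u0}:
  [1] b ⇒ {u1}
  — P admits the full trace.
Trace ⟨b⟩ through Q, begin at {v0}:
  [1] b ⇒ ∅ (Q stuck)

b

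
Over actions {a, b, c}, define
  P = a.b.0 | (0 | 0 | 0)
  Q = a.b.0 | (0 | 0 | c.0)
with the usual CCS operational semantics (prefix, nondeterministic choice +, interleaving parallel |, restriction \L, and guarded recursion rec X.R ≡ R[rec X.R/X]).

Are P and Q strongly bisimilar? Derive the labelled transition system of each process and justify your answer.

not bisimilar

P's transition system — 3 states:
  m0 = a.b.0 | (0 | 0 | 0) ⊢ ··a··> m1
  m1 = b.0 | (0 | 0 | 0) ⊢ ··b··> m2
  m2 = 0 | (0 | 0 | 0) ⊢ (no moves)
Q's transition system — 6 states:
  n0 = a.b.0 | (0 | 0 | c.0) ⊢ ··a··> n1, ··c··> n2
  n1 = b.0 | (0 | 0 | c.0) ⊢ ··b··> n3, ··c··> n4
  n2 = a.b.0 | (0 | 0 | 0) ⊢ ··a··> n4
  n3 = 0 | (0 | 0 | c.0) ⊢ ··c··> n5
  n4 = b.0 | (0 | 0 | 0) ⊢ ··b··> n5
  n5 = 0 | (0 | 0 | 0) ⊢ (no moves)
Bisimilarity quotient blocks:
  B0 = {m0, n2}
  B1 = {m1, n4}
  B2 = {m2, n5}
  B3 = {n0}
  B4 = {n1}
  B5 = {n3}
m0 ∈ B0, n0 ∈ B3 → different blocks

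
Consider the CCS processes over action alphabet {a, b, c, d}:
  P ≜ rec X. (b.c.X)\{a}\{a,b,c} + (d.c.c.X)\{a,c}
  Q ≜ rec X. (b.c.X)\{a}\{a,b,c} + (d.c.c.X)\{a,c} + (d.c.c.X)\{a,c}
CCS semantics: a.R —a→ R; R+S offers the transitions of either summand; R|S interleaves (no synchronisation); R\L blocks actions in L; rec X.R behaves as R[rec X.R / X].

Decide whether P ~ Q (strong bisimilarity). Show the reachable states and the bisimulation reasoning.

YES

LTS(P): 2 reachable states
  s0 = rec X. (b.c.X)\{a}\{a,b,c} + (d.c.c.X)\{a,c} has moves --d--▸ s1
  s1 = (c.c.(rec X. (b.c.X)\{a}\{a,b,c} + (d.c.c.X)\{a,c}))\{a,c} has moves ·
LTS(Q): 2 reachable states
  t0 = rec X. (b.c.X)\{a}\{a,b,c} + (d.c.c.X)\{a,c} + (d.c.c.X)\{a,c} has moves --d--▸ t1
  t1 = (c.c.(rec X. (b.c.X)\{a}\{a,b,c} + (d.c.c.X)\{a,c} + (d.c.c.X)\{a,c}))\{a,c} has moves ·
Partition-refinement fixed point:
  B0 = {s0, t0}
  B1 = {s1, t1}
s0 ∈ B0, t0 ∈ B0 → same block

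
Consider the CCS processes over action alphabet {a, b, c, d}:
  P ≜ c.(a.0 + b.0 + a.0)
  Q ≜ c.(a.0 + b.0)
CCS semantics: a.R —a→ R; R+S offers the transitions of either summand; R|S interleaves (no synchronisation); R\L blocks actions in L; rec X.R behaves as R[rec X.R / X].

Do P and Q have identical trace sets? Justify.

Reachable graph of P (3 states):
  s0 = c.(a.0 + b.0 + a.0) → =c=> s1
  s1 = a.0 + b.0 + a.0 → =a=> s2, =b=> s2
  s2 = 0 → ∅
Reachable graph of Q (3 states):
  t0 = c.(a.0 + b.0) → =c=> t1
  t1 = a.0 + b.0 → =a=> t2, =b=> t2
  t2 = 0 → ∅
Coarsest stable partition (strong bisimilarity classes):
  B0 = {s0, t0}
  B1 = {s1, t1}
  B2 = {s2, t2}
s0 ∈ B0, t0 ∈ B0 → same block
Bisimilar ⇒ trace-equivalent.

YES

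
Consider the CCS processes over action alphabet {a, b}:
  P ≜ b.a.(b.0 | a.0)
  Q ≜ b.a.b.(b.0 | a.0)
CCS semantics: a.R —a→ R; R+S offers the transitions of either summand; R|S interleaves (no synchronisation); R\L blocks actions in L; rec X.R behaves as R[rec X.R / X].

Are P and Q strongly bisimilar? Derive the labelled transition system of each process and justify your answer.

LTS(P): 6 reachable states
  s0 = b.a.(b.0 | a.0) :: ··b··> s1
  s1 = a.(b.0 | a.0) :: ··a··> s2
  s2 = b.0 | a.0 :: ··a··> s3, ··b··> s4
  s3 = b.0 | 0 :: ··b··> s5
  s4 = 0 | a.0 :: ··a··> s5
  s5 = 0 | 0 :: stopped
LTS(Q): 7 reachable states
  t0 = b.a.b.(b.0 | a.0) :: ··b··> t1
  t1 = a.b.(b.0 | a.0) :: ··a··> t2
  t2 = b.(b.0 | a.0) :: ··b··> t3
  t3 = b.0 | a.0 :: ··a··> t4, ··b··> t5
  t4 = b.0 | 0 :: ··b··> t6
  t5 = 0 | a.0 :: ··a··> t6
  t6 = 0 | 0 :: stopped
Partition-refinement fixed point:
  B0 = {s0}
  B1 = {s1}
  B2 = {s2, t3}
  B3 = {s4, t5}
  B4 = {s5, t6}
  B5 = {s3, t4}
  B6 = {t0}
  B7 = {t1}
  B8 = {t2}
s0 ∈ B0, t0 ∈ B6 → different blocks

not bisimilar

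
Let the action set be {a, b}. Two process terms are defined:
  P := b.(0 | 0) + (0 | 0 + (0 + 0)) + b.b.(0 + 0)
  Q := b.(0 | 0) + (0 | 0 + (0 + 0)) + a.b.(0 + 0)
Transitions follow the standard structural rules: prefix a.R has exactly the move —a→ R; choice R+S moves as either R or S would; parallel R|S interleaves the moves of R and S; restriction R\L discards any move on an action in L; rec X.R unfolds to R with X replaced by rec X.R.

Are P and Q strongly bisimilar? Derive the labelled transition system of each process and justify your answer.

P's transition system — 4 states:
  u0 = b.(0 | 0) + (0 | 0 + (0 + 0)) + b.b.(0 + 0) → --b--▸ u1, --b--▸ u2
  u1 = 0 | 0 → stopped
  u2 = b.(0 + 0) → --b--▸ u3
  u3 = 0 + 0 → stopped
Q's transition system — 4 states:
  v0 = b.(0 | 0) + (0 | 0 + (0 + 0)) + a.b.(0 + 0) → --a--▸ v1, --b--▸ v2
  v1 = b.(0 + 0) → --b--▸ v3
  v2 = 0 | 0 → stopped
  v3 = 0 + 0 → stopped
Partition-refinement fixed point:
  B0 = {u0}
  B1 = {u2, v1}
  B2 = {u1, u3, v2, v3}
  B3 = {v0}
u0 ∈ B0, v0 ∈ B3 → different blocks

P ≁ Q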